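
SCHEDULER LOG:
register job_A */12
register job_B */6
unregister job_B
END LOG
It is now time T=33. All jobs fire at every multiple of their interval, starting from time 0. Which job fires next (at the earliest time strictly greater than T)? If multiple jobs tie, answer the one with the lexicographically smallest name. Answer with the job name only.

Op 1: register job_A */12 -> active={job_A:*/12}
Op 2: register job_B */6 -> active={job_A:*/12, job_B:*/6}
Op 3: unregister job_B -> active={job_A:*/12}
  job_A: interval 12, next fire after T=33 is 36
Earliest = 36, winner (lex tiebreak) = job_A

Answer: job_A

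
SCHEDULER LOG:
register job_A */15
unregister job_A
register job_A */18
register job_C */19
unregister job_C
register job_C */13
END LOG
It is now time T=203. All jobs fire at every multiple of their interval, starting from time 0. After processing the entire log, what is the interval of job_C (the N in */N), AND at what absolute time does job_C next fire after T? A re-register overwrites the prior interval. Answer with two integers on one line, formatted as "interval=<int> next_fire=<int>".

Answer: interval=13 next_fire=208

Derivation:
Op 1: register job_A */15 -> active={job_A:*/15}
Op 2: unregister job_A -> active={}
Op 3: register job_A */18 -> active={job_A:*/18}
Op 4: register job_C */19 -> active={job_A:*/18, job_C:*/19}
Op 5: unregister job_C -> active={job_A:*/18}
Op 6: register job_C */13 -> active={job_A:*/18, job_C:*/13}
Final interval of job_C = 13
Next fire of job_C after T=203: (203//13+1)*13 = 208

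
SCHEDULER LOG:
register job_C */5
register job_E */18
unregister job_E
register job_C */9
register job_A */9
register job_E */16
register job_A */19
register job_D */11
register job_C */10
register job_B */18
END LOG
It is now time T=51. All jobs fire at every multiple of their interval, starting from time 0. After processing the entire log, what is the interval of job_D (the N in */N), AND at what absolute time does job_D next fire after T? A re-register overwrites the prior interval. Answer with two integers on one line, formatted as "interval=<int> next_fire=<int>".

Answer: interval=11 next_fire=55

Derivation:
Op 1: register job_C */5 -> active={job_C:*/5}
Op 2: register job_E */18 -> active={job_C:*/5, job_E:*/18}
Op 3: unregister job_E -> active={job_C:*/5}
Op 4: register job_C */9 -> active={job_C:*/9}
Op 5: register job_A */9 -> active={job_A:*/9, job_C:*/9}
Op 6: register job_E */16 -> active={job_A:*/9, job_C:*/9, job_E:*/16}
Op 7: register job_A */19 -> active={job_A:*/19, job_C:*/9, job_E:*/16}
Op 8: register job_D */11 -> active={job_A:*/19, job_C:*/9, job_D:*/11, job_E:*/16}
Op 9: register job_C */10 -> active={job_A:*/19, job_C:*/10, job_D:*/11, job_E:*/16}
Op 10: register job_B */18 -> active={job_A:*/19, job_B:*/18, job_C:*/10, job_D:*/11, job_E:*/16}
Final interval of job_D = 11
Next fire of job_D after T=51: (51//11+1)*11 = 55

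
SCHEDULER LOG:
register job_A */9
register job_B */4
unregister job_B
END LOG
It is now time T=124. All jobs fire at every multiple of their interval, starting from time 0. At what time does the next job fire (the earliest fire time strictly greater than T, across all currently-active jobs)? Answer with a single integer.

Op 1: register job_A */9 -> active={job_A:*/9}
Op 2: register job_B */4 -> active={job_A:*/9, job_B:*/4}
Op 3: unregister job_B -> active={job_A:*/9}
  job_A: interval 9, next fire after T=124 is 126
Earliest fire time = 126 (job job_A)

Answer: 126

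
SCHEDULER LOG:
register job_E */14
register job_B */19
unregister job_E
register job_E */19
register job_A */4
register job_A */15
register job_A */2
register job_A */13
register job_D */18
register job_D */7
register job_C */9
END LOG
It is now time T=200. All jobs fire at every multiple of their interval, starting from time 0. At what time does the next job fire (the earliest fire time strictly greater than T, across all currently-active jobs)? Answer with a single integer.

Answer: 203

Derivation:
Op 1: register job_E */14 -> active={job_E:*/14}
Op 2: register job_B */19 -> active={job_B:*/19, job_E:*/14}
Op 3: unregister job_E -> active={job_B:*/19}
Op 4: register job_E */19 -> active={job_B:*/19, job_E:*/19}
Op 5: register job_A */4 -> active={job_A:*/4, job_B:*/19, job_E:*/19}
Op 6: register job_A */15 -> active={job_A:*/15, job_B:*/19, job_E:*/19}
Op 7: register job_A */2 -> active={job_A:*/2, job_B:*/19, job_E:*/19}
Op 8: register job_A */13 -> active={job_A:*/13, job_B:*/19, job_E:*/19}
Op 9: register job_D */18 -> active={job_A:*/13, job_B:*/19, job_D:*/18, job_E:*/19}
Op 10: register job_D */7 -> active={job_A:*/13, job_B:*/19, job_D:*/7, job_E:*/19}
Op 11: register job_C */9 -> active={job_A:*/13, job_B:*/19, job_C:*/9, job_D:*/7, job_E:*/19}
  job_A: interval 13, next fire after T=200 is 208
  job_B: interval 19, next fire after T=200 is 209
  job_C: interval 9, next fire after T=200 is 207
  job_D: interval 7, next fire after T=200 is 203
  job_E: interval 19, next fire after T=200 is 209
Earliest fire time = 203 (job job_D)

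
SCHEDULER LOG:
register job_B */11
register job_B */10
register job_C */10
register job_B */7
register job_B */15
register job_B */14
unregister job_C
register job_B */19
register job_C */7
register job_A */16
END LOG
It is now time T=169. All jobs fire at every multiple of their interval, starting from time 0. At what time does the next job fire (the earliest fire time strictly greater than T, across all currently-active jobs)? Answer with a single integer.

Op 1: register job_B */11 -> active={job_B:*/11}
Op 2: register job_B */10 -> active={job_B:*/10}
Op 3: register job_C */10 -> active={job_B:*/10, job_C:*/10}
Op 4: register job_B */7 -> active={job_B:*/7, job_C:*/10}
Op 5: register job_B */15 -> active={job_B:*/15, job_C:*/10}
Op 6: register job_B */14 -> active={job_B:*/14, job_C:*/10}
Op 7: unregister job_C -> active={job_B:*/14}
Op 8: register job_B */19 -> active={job_B:*/19}
Op 9: register job_C */7 -> active={job_B:*/19, job_C:*/7}
Op 10: register job_A */16 -> active={job_A:*/16, job_B:*/19, job_C:*/7}
  job_A: interval 16, next fire after T=169 is 176
  job_B: interval 19, next fire after T=169 is 171
  job_C: interval 7, next fire after T=169 is 175
Earliest fire time = 171 (job job_B)

Answer: 171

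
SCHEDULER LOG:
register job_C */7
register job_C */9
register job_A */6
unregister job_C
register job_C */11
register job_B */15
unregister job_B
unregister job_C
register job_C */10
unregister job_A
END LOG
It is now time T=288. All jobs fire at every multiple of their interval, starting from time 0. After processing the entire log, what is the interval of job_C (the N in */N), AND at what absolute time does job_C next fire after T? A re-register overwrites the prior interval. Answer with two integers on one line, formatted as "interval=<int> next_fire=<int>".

Op 1: register job_C */7 -> active={job_C:*/7}
Op 2: register job_C */9 -> active={job_C:*/9}
Op 3: register job_A */6 -> active={job_A:*/6, job_C:*/9}
Op 4: unregister job_C -> active={job_A:*/6}
Op 5: register job_C */11 -> active={job_A:*/6, job_C:*/11}
Op 6: register job_B */15 -> active={job_A:*/6, job_B:*/15, job_C:*/11}
Op 7: unregister job_B -> active={job_A:*/6, job_C:*/11}
Op 8: unregister job_C -> active={job_A:*/6}
Op 9: register job_C */10 -> active={job_A:*/6, job_C:*/10}
Op 10: unregister job_A -> active={job_C:*/10}
Final interval of job_C = 10
Next fire of job_C after T=288: (288//10+1)*10 = 290

Answer: interval=10 next_fire=290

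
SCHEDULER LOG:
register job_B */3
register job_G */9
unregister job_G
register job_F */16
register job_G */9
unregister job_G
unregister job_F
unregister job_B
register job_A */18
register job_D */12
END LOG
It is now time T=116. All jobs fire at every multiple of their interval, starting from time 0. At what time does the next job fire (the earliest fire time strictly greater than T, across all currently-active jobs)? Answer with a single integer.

Op 1: register job_B */3 -> active={job_B:*/3}
Op 2: register job_G */9 -> active={job_B:*/3, job_G:*/9}
Op 3: unregister job_G -> active={job_B:*/3}
Op 4: register job_F */16 -> active={job_B:*/3, job_F:*/16}
Op 5: register job_G */9 -> active={job_B:*/3, job_F:*/16, job_G:*/9}
Op 6: unregister job_G -> active={job_B:*/3, job_F:*/16}
Op 7: unregister job_F -> active={job_B:*/3}
Op 8: unregister job_B -> active={}
Op 9: register job_A */18 -> active={job_A:*/18}
Op 10: register job_D */12 -> active={job_A:*/18, job_D:*/12}
  job_A: interval 18, next fire after T=116 is 126
  job_D: interval 12, next fire after T=116 is 120
Earliest fire time = 120 (job job_D)

Answer: 120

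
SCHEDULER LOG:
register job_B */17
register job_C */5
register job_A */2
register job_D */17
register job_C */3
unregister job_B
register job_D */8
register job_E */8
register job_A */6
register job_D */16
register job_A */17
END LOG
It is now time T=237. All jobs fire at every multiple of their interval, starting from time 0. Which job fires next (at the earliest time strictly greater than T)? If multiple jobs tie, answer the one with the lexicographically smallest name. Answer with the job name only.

Answer: job_A

Derivation:
Op 1: register job_B */17 -> active={job_B:*/17}
Op 2: register job_C */5 -> active={job_B:*/17, job_C:*/5}
Op 3: register job_A */2 -> active={job_A:*/2, job_B:*/17, job_C:*/5}
Op 4: register job_D */17 -> active={job_A:*/2, job_B:*/17, job_C:*/5, job_D:*/17}
Op 5: register job_C */3 -> active={job_A:*/2, job_B:*/17, job_C:*/3, job_D:*/17}
Op 6: unregister job_B -> active={job_A:*/2, job_C:*/3, job_D:*/17}
Op 7: register job_D */8 -> active={job_A:*/2, job_C:*/3, job_D:*/8}
Op 8: register job_E */8 -> active={job_A:*/2, job_C:*/3, job_D:*/8, job_E:*/8}
Op 9: register job_A */6 -> active={job_A:*/6, job_C:*/3, job_D:*/8, job_E:*/8}
Op 10: register job_D */16 -> active={job_A:*/6, job_C:*/3, job_D:*/16, job_E:*/8}
Op 11: register job_A */17 -> active={job_A:*/17, job_C:*/3, job_D:*/16, job_E:*/8}
  job_A: interval 17, next fire after T=237 is 238
  job_C: interval 3, next fire after T=237 is 240
  job_D: interval 16, next fire after T=237 is 240
  job_E: interval 8, next fire after T=237 is 240
Earliest = 238, winner (lex tiebreak) = job_A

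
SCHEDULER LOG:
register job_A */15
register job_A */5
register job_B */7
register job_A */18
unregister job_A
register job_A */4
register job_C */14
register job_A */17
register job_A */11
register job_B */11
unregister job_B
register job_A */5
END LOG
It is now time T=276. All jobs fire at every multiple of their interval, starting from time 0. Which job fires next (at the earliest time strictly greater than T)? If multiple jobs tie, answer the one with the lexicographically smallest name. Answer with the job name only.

Answer: job_A

Derivation:
Op 1: register job_A */15 -> active={job_A:*/15}
Op 2: register job_A */5 -> active={job_A:*/5}
Op 3: register job_B */7 -> active={job_A:*/5, job_B:*/7}
Op 4: register job_A */18 -> active={job_A:*/18, job_B:*/7}
Op 5: unregister job_A -> active={job_B:*/7}
Op 6: register job_A */4 -> active={job_A:*/4, job_B:*/7}
Op 7: register job_C */14 -> active={job_A:*/4, job_B:*/7, job_C:*/14}
Op 8: register job_A */17 -> active={job_A:*/17, job_B:*/7, job_C:*/14}
Op 9: register job_A */11 -> active={job_A:*/11, job_B:*/7, job_C:*/14}
Op 10: register job_B */11 -> active={job_A:*/11, job_B:*/11, job_C:*/14}
Op 11: unregister job_B -> active={job_A:*/11, job_C:*/14}
Op 12: register job_A */5 -> active={job_A:*/5, job_C:*/14}
  job_A: interval 5, next fire after T=276 is 280
  job_C: interval 14, next fire after T=276 is 280
Earliest = 280, winner (lex tiebreak) = job_A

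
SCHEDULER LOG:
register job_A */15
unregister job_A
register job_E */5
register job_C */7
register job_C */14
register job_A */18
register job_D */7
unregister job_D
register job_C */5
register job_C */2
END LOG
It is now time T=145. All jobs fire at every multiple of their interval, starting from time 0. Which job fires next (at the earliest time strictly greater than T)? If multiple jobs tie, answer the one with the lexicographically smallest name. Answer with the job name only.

Op 1: register job_A */15 -> active={job_A:*/15}
Op 2: unregister job_A -> active={}
Op 3: register job_E */5 -> active={job_E:*/5}
Op 4: register job_C */7 -> active={job_C:*/7, job_E:*/5}
Op 5: register job_C */14 -> active={job_C:*/14, job_E:*/5}
Op 6: register job_A */18 -> active={job_A:*/18, job_C:*/14, job_E:*/5}
Op 7: register job_D */7 -> active={job_A:*/18, job_C:*/14, job_D:*/7, job_E:*/5}
Op 8: unregister job_D -> active={job_A:*/18, job_C:*/14, job_E:*/5}
Op 9: register job_C */5 -> active={job_A:*/18, job_C:*/5, job_E:*/5}
Op 10: register job_C */2 -> active={job_A:*/18, job_C:*/2, job_E:*/5}
  job_A: interval 18, next fire after T=145 is 162
  job_C: interval 2, next fire after T=145 is 146
  job_E: interval 5, next fire after T=145 is 150
Earliest = 146, winner (lex tiebreak) = job_C

Answer: job_C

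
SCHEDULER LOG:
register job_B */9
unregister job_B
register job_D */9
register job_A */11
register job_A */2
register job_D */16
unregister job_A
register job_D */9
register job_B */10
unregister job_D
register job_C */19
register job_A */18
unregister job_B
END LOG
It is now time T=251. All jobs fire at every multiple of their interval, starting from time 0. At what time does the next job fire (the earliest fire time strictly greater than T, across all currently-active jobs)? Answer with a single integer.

Answer: 252

Derivation:
Op 1: register job_B */9 -> active={job_B:*/9}
Op 2: unregister job_B -> active={}
Op 3: register job_D */9 -> active={job_D:*/9}
Op 4: register job_A */11 -> active={job_A:*/11, job_D:*/9}
Op 5: register job_A */2 -> active={job_A:*/2, job_D:*/9}
Op 6: register job_D */16 -> active={job_A:*/2, job_D:*/16}
Op 7: unregister job_A -> active={job_D:*/16}
Op 8: register job_D */9 -> active={job_D:*/9}
Op 9: register job_B */10 -> active={job_B:*/10, job_D:*/9}
Op 10: unregister job_D -> active={job_B:*/10}
Op 11: register job_C */19 -> active={job_B:*/10, job_C:*/19}
Op 12: register job_A */18 -> active={job_A:*/18, job_B:*/10, job_C:*/19}
Op 13: unregister job_B -> active={job_A:*/18, job_C:*/19}
  job_A: interval 18, next fire after T=251 is 252
  job_C: interval 19, next fire after T=251 is 266
Earliest fire time = 252 (job job_A)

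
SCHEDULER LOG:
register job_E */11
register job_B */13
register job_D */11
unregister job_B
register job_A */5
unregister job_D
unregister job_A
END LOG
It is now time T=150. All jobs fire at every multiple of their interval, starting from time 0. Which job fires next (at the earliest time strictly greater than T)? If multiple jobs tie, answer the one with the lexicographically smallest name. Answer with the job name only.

Op 1: register job_E */11 -> active={job_E:*/11}
Op 2: register job_B */13 -> active={job_B:*/13, job_E:*/11}
Op 3: register job_D */11 -> active={job_B:*/13, job_D:*/11, job_E:*/11}
Op 4: unregister job_B -> active={job_D:*/11, job_E:*/11}
Op 5: register job_A */5 -> active={job_A:*/5, job_D:*/11, job_E:*/11}
Op 6: unregister job_D -> active={job_A:*/5, job_E:*/11}
Op 7: unregister job_A -> active={job_E:*/11}
  job_E: interval 11, next fire after T=150 is 154
Earliest = 154, winner (lex tiebreak) = job_E

Answer: job_E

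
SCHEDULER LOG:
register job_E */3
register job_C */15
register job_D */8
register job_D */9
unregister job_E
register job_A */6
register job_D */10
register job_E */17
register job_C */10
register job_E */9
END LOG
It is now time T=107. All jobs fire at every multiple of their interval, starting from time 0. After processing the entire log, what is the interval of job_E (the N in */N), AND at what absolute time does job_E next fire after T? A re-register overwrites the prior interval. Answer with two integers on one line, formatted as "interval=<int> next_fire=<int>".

Op 1: register job_E */3 -> active={job_E:*/3}
Op 2: register job_C */15 -> active={job_C:*/15, job_E:*/3}
Op 3: register job_D */8 -> active={job_C:*/15, job_D:*/8, job_E:*/3}
Op 4: register job_D */9 -> active={job_C:*/15, job_D:*/9, job_E:*/3}
Op 5: unregister job_E -> active={job_C:*/15, job_D:*/9}
Op 6: register job_A */6 -> active={job_A:*/6, job_C:*/15, job_D:*/9}
Op 7: register job_D */10 -> active={job_A:*/6, job_C:*/15, job_D:*/10}
Op 8: register job_E */17 -> active={job_A:*/6, job_C:*/15, job_D:*/10, job_E:*/17}
Op 9: register job_C */10 -> active={job_A:*/6, job_C:*/10, job_D:*/10, job_E:*/17}
Op 10: register job_E */9 -> active={job_A:*/6, job_C:*/10, job_D:*/10, job_E:*/9}
Final interval of job_E = 9
Next fire of job_E after T=107: (107//9+1)*9 = 108

Answer: interval=9 next_fire=108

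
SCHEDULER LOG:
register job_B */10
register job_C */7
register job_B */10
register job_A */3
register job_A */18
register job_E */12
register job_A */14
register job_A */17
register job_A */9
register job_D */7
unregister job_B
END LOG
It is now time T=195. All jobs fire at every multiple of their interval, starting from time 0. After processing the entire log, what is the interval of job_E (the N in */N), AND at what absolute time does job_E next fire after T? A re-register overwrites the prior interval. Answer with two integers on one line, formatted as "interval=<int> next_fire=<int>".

Answer: interval=12 next_fire=204

Derivation:
Op 1: register job_B */10 -> active={job_B:*/10}
Op 2: register job_C */7 -> active={job_B:*/10, job_C:*/7}
Op 3: register job_B */10 -> active={job_B:*/10, job_C:*/7}
Op 4: register job_A */3 -> active={job_A:*/3, job_B:*/10, job_C:*/7}
Op 5: register job_A */18 -> active={job_A:*/18, job_B:*/10, job_C:*/7}
Op 6: register job_E */12 -> active={job_A:*/18, job_B:*/10, job_C:*/7, job_E:*/12}
Op 7: register job_A */14 -> active={job_A:*/14, job_B:*/10, job_C:*/7, job_E:*/12}
Op 8: register job_A */17 -> active={job_A:*/17, job_B:*/10, job_C:*/7, job_E:*/12}
Op 9: register job_A */9 -> active={job_A:*/9, job_B:*/10, job_C:*/7, job_E:*/12}
Op 10: register job_D */7 -> active={job_A:*/9, job_B:*/10, job_C:*/7, job_D:*/7, job_E:*/12}
Op 11: unregister job_B -> active={job_A:*/9, job_C:*/7, job_D:*/7, job_E:*/12}
Final interval of job_E = 12
Next fire of job_E after T=195: (195//12+1)*12 = 204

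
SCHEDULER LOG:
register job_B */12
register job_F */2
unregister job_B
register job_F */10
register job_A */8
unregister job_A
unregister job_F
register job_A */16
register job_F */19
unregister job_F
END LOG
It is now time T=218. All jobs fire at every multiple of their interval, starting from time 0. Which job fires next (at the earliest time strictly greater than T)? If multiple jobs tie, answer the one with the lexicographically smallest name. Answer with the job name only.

Op 1: register job_B */12 -> active={job_B:*/12}
Op 2: register job_F */2 -> active={job_B:*/12, job_F:*/2}
Op 3: unregister job_B -> active={job_F:*/2}
Op 4: register job_F */10 -> active={job_F:*/10}
Op 5: register job_A */8 -> active={job_A:*/8, job_F:*/10}
Op 6: unregister job_A -> active={job_F:*/10}
Op 7: unregister job_F -> active={}
Op 8: register job_A */16 -> active={job_A:*/16}
Op 9: register job_F */19 -> active={job_A:*/16, job_F:*/19}
Op 10: unregister job_F -> active={job_A:*/16}
  job_A: interval 16, next fire after T=218 is 224
Earliest = 224, winner (lex tiebreak) = job_A

Answer: job_A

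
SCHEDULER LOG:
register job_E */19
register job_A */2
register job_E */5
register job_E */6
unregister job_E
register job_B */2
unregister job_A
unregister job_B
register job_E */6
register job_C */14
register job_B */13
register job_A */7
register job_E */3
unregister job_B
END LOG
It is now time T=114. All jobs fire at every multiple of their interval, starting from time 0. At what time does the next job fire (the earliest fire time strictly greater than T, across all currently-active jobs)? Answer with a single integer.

Op 1: register job_E */19 -> active={job_E:*/19}
Op 2: register job_A */2 -> active={job_A:*/2, job_E:*/19}
Op 3: register job_E */5 -> active={job_A:*/2, job_E:*/5}
Op 4: register job_E */6 -> active={job_A:*/2, job_E:*/6}
Op 5: unregister job_E -> active={job_A:*/2}
Op 6: register job_B */2 -> active={job_A:*/2, job_B:*/2}
Op 7: unregister job_A -> active={job_B:*/2}
Op 8: unregister job_B -> active={}
Op 9: register job_E */6 -> active={job_E:*/6}
Op 10: register job_C */14 -> active={job_C:*/14, job_E:*/6}
Op 11: register job_B */13 -> active={job_B:*/13, job_C:*/14, job_E:*/6}
Op 12: register job_A */7 -> active={job_A:*/7, job_B:*/13, job_C:*/14, job_E:*/6}
Op 13: register job_E */3 -> active={job_A:*/7, job_B:*/13, job_C:*/14, job_E:*/3}
Op 14: unregister job_B -> active={job_A:*/7, job_C:*/14, job_E:*/3}
  job_A: interval 7, next fire after T=114 is 119
  job_C: interval 14, next fire after T=114 is 126
  job_E: interval 3, next fire after T=114 is 117
Earliest fire time = 117 (job job_E)

Answer: 117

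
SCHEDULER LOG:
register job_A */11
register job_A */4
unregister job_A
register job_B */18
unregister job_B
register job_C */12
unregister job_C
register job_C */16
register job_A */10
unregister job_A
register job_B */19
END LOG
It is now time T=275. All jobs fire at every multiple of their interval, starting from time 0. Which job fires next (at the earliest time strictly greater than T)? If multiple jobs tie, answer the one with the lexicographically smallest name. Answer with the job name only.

Answer: job_B

Derivation:
Op 1: register job_A */11 -> active={job_A:*/11}
Op 2: register job_A */4 -> active={job_A:*/4}
Op 3: unregister job_A -> active={}
Op 4: register job_B */18 -> active={job_B:*/18}
Op 5: unregister job_B -> active={}
Op 6: register job_C */12 -> active={job_C:*/12}
Op 7: unregister job_C -> active={}
Op 8: register job_C */16 -> active={job_C:*/16}
Op 9: register job_A */10 -> active={job_A:*/10, job_C:*/16}
Op 10: unregister job_A -> active={job_C:*/16}
Op 11: register job_B */19 -> active={job_B:*/19, job_C:*/16}
  job_B: interval 19, next fire after T=275 is 285
  job_C: interval 16, next fire after T=275 is 288
Earliest = 285, winner (lex tiebreak) = job_B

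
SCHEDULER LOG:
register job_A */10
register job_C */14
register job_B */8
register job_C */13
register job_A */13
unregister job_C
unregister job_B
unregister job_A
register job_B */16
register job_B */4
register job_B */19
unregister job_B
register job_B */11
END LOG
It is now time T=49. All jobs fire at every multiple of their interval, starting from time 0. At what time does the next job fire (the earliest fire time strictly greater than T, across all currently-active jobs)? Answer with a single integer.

Op 1: register job_A */10 -> active={job_A:*/10}
Op 2: register job_C */14 -> active={job_A:*/10, job_C:*/14}
Op 3: register job_B */8 -> active={job_A:*/10, job_B:*/8, job_C:*/14}
Op 4: register job_C */13 -> active={job_A:*/10, job_B:*/8, job_C:*/13}
Op 5: register job_A */13 -> active={job_A:*/13, job_B:*/8, job_C:*/13}
Op 6: unregister job_C -> active={job_A:*/13, job_B:*/8}
Op 7: unregister job_B -> active={job_A:*/13}
Op 8: unregister job_A -> active={}
Op 9: register job_B */16 -> active={job_B:*/16}
Op 10: register job_B */4 -> active={job_B:*/4}
Op 11: register job_B */19 -> active={job_B:*/19}
Op 12: unregister job_B -> active={}
Op 13: register job_B */11 -> active={job_B:*/11}
  job_B: interval 11, next fire after T=49 is 55
Earliest fire time = 55 (job job_B)

Answer: 55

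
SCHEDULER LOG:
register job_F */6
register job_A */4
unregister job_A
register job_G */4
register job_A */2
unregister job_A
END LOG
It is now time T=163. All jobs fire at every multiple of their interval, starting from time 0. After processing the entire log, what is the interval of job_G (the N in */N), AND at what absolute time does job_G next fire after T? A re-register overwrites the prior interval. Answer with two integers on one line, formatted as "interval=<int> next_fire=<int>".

Answer: interval=4 next_fire=164

Derivation:
Op 1: register job_F */6 -> active={job_F:*/6}
Op 2: register job_A */4 -> active={job_A:*/4, job_F:*/6}
Op 3: unregister job_A -> active={job_F:*/6}
Op 4: register job_G */4 -> active={job_F:*/6, job_G:*/4}
Op 5: register job_A */2 -> active={job_A:*/2, job_F:*/6, job_G:*/4}
Op 6: unregister job_A -> active={job_F:*/6, job_G:*/4}
Final interval of job_G = 4
Next fire of job_G after T=163: (163//4+1)*4 = 164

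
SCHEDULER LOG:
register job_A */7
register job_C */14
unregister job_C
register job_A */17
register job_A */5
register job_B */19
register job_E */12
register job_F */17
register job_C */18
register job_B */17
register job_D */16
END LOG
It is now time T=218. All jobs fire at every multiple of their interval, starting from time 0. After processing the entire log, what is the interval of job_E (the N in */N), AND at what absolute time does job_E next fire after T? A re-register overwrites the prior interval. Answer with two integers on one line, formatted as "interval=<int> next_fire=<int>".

Answer: interval=12 next_fire=228

Derivation:
Op 1: register job_A */7 -> active={job_A:*/7}
Op 2: register job_C */14 -> active={job_A:*/7, job_C:*/14}
Op 3: unregister job_C -> active={job_A:*/7}
Op 4: register job_A */17 -> active={job_A:*/17}
Op 5: register job_A */5 -> active={job_A:*/5}
Op 6: register job_B */19 -> active={job_A:*/5, job_B:*/19}
Op 7: register job_E */12 -> active={job_A:*/5, job_B:*/19, job_E:*/12}
Op 8: register job_F */17 -> active={job_A:*/5, job_B:*/19, job_E:*/12, job_F:*/17}
Op 9: register job_C */18 -> active={job_A:*/5, job_B:*/19, job_C:*/18, job_E:*/12, job_F:*/17}
Op 10: register job_B */17 -> active={job_A:*/5, job_B:*/17, job_C:*/18, job_E:*/12, job_F:*/17}
Op 11: register job_D */16 -> active={job_A:*/5, job_B:*/17, job_C:*/18, job_D:*/16, job_E:*/12, job_F:*/17}
Final interval of job_E = 12
Next fire of job_E after T=218: (218//12+1)*12 = 228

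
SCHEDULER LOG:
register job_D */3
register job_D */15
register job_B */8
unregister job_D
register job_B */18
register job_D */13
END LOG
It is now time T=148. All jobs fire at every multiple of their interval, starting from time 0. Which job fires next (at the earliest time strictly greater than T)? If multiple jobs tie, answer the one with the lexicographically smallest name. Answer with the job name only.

Answer: job_D

Derivation:
Op 1: register job_D */3 -> active={job_D:*/3}
Op 2: register job_D */15 -> active={job_D:*/15}
Op 3: register job_B */8 -> active={job_B:*/8, job_D:*/15}
Op 4: unregister job_D -> active={job_B:*/8}
Op 5: register job_B */18 -> active={job_B:*/18}
Op 6: register job_D */13 -> active={job_B:*/18, job_D:*/13}
  job_B: interval 18, next fire after T=148 is 162
  job_D: interval 13, next fire after T=148 is 156
Earliest = 156, winner (lex tiebreak) = job_D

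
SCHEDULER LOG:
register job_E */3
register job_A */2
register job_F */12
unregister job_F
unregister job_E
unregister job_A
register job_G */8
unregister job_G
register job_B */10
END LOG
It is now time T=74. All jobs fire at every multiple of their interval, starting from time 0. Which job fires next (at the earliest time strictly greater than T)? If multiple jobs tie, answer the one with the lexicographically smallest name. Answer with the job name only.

Op 1: register job_E */3 -> active={job_E:*/3}
Op 2: register job_A */2 -> active={job_A:*/2, job_E:*/3}
Op 3: register job_F */12 -> active={job_A:*/2, job_E:*/3, job_F:*/12}
Op 4: unregister job_F -> active={job_A:*/2, job_E:*/3}
Op 5: unregister job_E -> active={job_A:*/2}
Op 6: unregister job_A -> active={}
Op 7: register job_G */8 -> active={job_G:*/8}
Op 8: unregister job_G -> active={}
Op 9: register job_B */10 -> active={job_B:*/10}
  job_B: interval 10, next fire after T=74 is 80
Earliest = 80, winner (lex tiebreak) = job_B

Answer: job_B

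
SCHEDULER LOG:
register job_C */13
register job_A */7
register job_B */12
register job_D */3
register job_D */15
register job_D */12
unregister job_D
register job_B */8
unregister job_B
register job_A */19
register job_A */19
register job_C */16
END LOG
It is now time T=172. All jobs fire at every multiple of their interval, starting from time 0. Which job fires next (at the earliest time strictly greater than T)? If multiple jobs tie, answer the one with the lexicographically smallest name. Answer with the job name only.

Answer: job_C

Derivation:
Op 1: register job_C */13 -> active={job_C:*/13}
Op 2: register job_A */7 -> active={job_A:*/7, job_C:*/13}
Op 3: register job_B */12 -> active={job_A:*/7, job_B:*/12, job_C:*/13}
Op 4: register job_D */3 -> active={job_A:*/7, job_B:*/12, job_C:*/13, job_D:*/3}
Op 5: register job_D */15 -> active={job_A:*/7, job_B:*/12, job_C:*/13, job_D:*/15}
Op 6: register job_D */12 -> active={job_A:*/7, job_B:*/12, job_C:*/13, job_D:*/12}
Op 7: unregister job_D -> active={job_A:*/7, job_B:*/12, job_C:*/13}
Op 8: register job_B */8 -> active={job_A:*/7, job_B:*/8, job_C:*/13}
Op 9: unregister job_B -> active={job_A:*/7, job_C:*/13}
Op 10: register job_A */19 -> active={job_A:*/19, job_C:*/13}
Op 11: register job_A */19 -> active={job_A:*/19, job_C:*/13}
Op 12: register job_C */16 -> active={job_A:*/19, job_C:*/16}
  job_A: interval 19, next fire after T=172 is 190
  job_C: interval 16, next fire after T=172 is 176
Earliest = 176, winner (lex tiebreak) = job_C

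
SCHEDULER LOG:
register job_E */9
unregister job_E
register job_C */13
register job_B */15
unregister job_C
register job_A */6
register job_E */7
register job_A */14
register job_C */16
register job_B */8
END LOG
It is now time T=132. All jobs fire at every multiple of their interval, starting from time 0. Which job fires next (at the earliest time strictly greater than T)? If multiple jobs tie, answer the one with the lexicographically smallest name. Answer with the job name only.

Op 1: register job_E */9 -> active={job_E:*/9}
Op 2: unregister job_E -> active={}
Op 3: register job_C */13 -> active={job_C:*/13}
Op 4: register job_B */15 -> active={job_B:*/15, job_C:*/13}
Op 5: unregister job_C -> active={job_B:*/15}
Op 6: register job_A */6 -> active={job_A:*/6, job_B:*/15}
Op 7: register job_E */7 -> active={job_A:*/6, job_B:*/15, job_E:*/7}
Op 8: register job_A */14 -> active={job_A:*/14, job_B:*/15, job_E:*/7}
Op 9: register job_C */16 -> active={job_A:*/14, job_B:*/15, job_C:*/16, job_E:*/7}
Op 10: register job_B */8 -> active={job_A:*/14, job_B:*/8, job_C:*/16, job_E:*/7}
  job_A: interval 14, next fire after T=132 is 140
  job_B: interval 8, next fire after T=132 is 136
  job_C: interval 16, next fire after T=132 is 144
  job_E: interval 7, next fire after T=132 is 133
Earliest = 133, winner (lex tiebreak) = job_E

Answer: job_E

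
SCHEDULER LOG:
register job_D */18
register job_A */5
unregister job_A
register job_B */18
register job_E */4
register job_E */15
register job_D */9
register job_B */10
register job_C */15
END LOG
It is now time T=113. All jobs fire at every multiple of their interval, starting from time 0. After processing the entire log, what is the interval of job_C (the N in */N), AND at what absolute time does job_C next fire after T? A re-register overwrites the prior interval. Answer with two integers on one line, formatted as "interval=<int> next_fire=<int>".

Op 1: register job_D */18 -> active={job_D:*/18}
Op 2: register job_A */5 -> active={job_A:*/5, job_D:*/18}
Op 3: unregister job_A -> active={job_D:*/18}
Op 4: register job_B */18 -> active={job_B:*/18, job_D:*/18}
Op 5: register job_E */4 -> active={job_B:*/18, job_D:*/18, job_E:*/4}
Op 6: register job_E */15 -> active={job_B:*/18, job_D:*/18, job_E:*/15}
Op 7: register job_D */9 -> active={job_B:*/18, job_D:*/9, job_E:*/15}
Op 8: register job_B */10 -> active={job_B:*/10, job_D:*/9, job_E:*/15}
Op 9: register job_C */15 -> active={job_B:*/10, job_C:*/15, job_D:*/9, job_E:*/15}
Final interval of job_C = 15
Next fire of job_C after T=113: (113//15+1)*15 = 120

Answer: interval=15 next_fire=120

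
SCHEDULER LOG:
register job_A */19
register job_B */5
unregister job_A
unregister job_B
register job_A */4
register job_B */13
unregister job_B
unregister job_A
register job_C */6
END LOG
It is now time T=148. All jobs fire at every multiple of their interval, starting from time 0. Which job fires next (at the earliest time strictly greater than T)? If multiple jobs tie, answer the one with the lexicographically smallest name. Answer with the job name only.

Op 1: register job_A */19 -> active={job_A:*/19}
Op 2: register job_B */5 -> active={job_A:*/19, job_B:*/5}
Op 3: unregister job_A -> active={job_B:*/5}
Op 4: unregister job_B -> active={}
Op 5: register job_A */4 -> active={job_A:*/4}
Op 6: register job_B */13 -> active={job_A:*/4, job_B:*/13}
Op 7: unregister job_B -> active={job_A:*/4}
Op 8: unregister job_A -> active={}
Op 9: register job_C */6 -> active={job_C:*/6}
  job_C: interval 6, next fire after T=148 is 150
Earliest = 150, winner (lex tiebreak) = job_C

Answer: job_C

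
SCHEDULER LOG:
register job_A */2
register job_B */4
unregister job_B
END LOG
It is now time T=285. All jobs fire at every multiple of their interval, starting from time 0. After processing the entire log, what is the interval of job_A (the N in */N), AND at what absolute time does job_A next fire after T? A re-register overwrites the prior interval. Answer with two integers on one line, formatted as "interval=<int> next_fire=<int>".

Op 1: register job_A */2 -> active={job_A:*/2}
Op 2: register job_B */4 -> active={job_A:*/2, job_B:*/4}
Op 3: unregister job_B -> active={job_A:*/2}
Final interval of job_A = 2
Next fire of job_A after T=285: (285//2+1)*2 = 286

Answer: interval=2 next_fire=286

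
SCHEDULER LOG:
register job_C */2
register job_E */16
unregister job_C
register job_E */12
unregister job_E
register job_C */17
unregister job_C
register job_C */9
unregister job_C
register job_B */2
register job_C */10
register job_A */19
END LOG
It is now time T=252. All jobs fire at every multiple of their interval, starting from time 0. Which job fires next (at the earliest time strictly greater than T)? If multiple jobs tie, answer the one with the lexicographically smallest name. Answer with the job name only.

Answer: job_B

Derivation:
Op 1: register job_C */2 -> active={job_C:*/2}
Op 2: register job_E */16 -> active={job_C:*/2, job_E:*/16}
Op 3: unregister job_C -> active={job_E:*/16}
Op 4: register job_E */12 -> active={job_E:*/12}
Op 5: unregister job_E -> active={}
Op 6: register job_C */17 -> active={job_C:*/17}
Op 7: unregister job_C -> active={}
Op 8: register job_C */9 -> active={job_C:*/9}
Op 9: unregister job_C -> active={}
Op 10: register job_B */2 -> active={job_B:*/2}
Op 11: register job_C */10 -> active={job_B:*/2, job_C:*/10}
Op 12: register job_A */19 -> active={job_A:*/19, job_B:*/2, job_C:*/10}
  job_A: interval 19, next fire after T=252 is 266
  job_B: interval 2, next fire after T=252 is 254
  job_C: interval 10, next fire after T=252 is 260
Earliest = 254, winner (lex tiebreak) = job_B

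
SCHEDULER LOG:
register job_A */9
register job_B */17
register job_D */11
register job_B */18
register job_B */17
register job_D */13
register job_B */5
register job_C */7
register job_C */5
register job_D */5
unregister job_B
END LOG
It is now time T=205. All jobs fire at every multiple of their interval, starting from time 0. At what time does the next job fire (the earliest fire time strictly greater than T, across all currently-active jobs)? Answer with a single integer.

Op 1: register job_A */9 -> active={job_A:*/9}
Op 2: register job_B */17 -> active={job_A:*/9, job_B:*/17}
Op 3: register job_D */11 -> active={job_A:*/9, job_B:*/17, job_D:*/11}
Op 4: register job_B */18 -> active={job_A:*/9, job_B:*/18, job_D:*/11}
Op 5: register job_B */17 -> active={job_A:*/9, job_B:*/17, job_D:*/11}
Op 6: register job_D */13 -> active={job_A:*/9, job_B:*/17, job_D:*/13}
Op 7: register job_B */5 -> active={job_A:*/9, job_B:*/5, job_D:*/13}
Op 8: register job_C */7 -> active={job_A:*/9, job_B:*/5, job_C:*/7, job_D:*/13}
Op 9: register job_C */5 -> active={job_A:*/9, job_B:*/5, job_C:*/5, job_D:*/13}
Op 10: register job_D */5 -> active={job_A:*/9, job_B:*/5, job_C:*/5, job_D:*/5}
Op 11: unregister job_B -> active={job_A:*/9, job_C:*/5, job_D:*/5}
  job_A: interval 9, next fire after T=205 is 207
  job_C: interval 5, next fire after T=205 is 210
  job_D: interval 5, next fire after T=205 is 210
Earliest fire time = 207 (job job_A)

Answer: 207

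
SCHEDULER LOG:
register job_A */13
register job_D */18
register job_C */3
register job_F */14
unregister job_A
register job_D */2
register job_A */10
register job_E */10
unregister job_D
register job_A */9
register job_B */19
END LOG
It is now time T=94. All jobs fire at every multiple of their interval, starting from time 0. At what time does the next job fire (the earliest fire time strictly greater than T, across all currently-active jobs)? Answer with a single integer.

Op 1: register job_A */13 -> active={job_A:*/13}
Op 2: register job_D */18 -> active={job_A:*/13, job_D:*/18}
Op 3: register job_C */3 -> active={job_A:*/13, job_C:*/3, job_D:*/18}
Op 4: register job_F */14 -> active={job_A:*/13, job_C:*/3, job_D:*/18, job_F:*/14}
Op 5: unregister job_A -> active={job_C:*/3, job_D:*/18, job_F:*/14}
Op 6: register job_D */2 -> active={job_C:*/3, job_D:*/2, job_F:*/14}
Op 7: register job_A */10 -> active={job_A:*/10, job_C:*/3, job_D:*/2, job_F:*/14}
Op 8: register job_E */10 -> active={job_A:*/10, job_C:*/3, job_D:*/2, job_E:*/10, job_F:*/14}
Op 9: unregister job_D -> active={job_A:*/10, job_C:*/3, job_E:*/10, job_F:*/14}
Op 10: register job_A */9 -> active={job_A:*/9, job_C:*/3, job_E:*/10, job_F:*/14}
Op 11: register job_B */19 -> active={job_A:*/9, job_B:*/19, job_C:*/3, job_E:*/10, job_F:*/14}
  job_A: interval 9, next fire after T=94 is 99
  job_B: interval 19, next fire after T=94 is 95
  job_C: interval 3, next fire after T=94 is 96
  job_E: interval 10, next fire after T=94 is 100
  job_F: interval 14, next fire after T=94 is 98
Earliest fire time = 95 (job job_B)

Answer: 95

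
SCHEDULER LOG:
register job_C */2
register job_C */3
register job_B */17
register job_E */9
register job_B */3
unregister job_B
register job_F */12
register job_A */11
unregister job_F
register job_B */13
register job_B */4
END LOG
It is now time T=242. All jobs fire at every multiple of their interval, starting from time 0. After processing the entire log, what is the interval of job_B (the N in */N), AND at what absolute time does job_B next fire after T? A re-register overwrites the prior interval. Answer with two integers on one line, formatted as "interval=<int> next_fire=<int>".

Op 1: register job_C */2 -> active={job_C:*/2}
Op 2: register job_C */3 -> active={job_C:*/3}
Op 3: register job_B */17 -> active={job_B:*/17, job_C:*/3}
Op 4: register job_E */9 -> active={job_B:*/17, job_C:*/3, job_E:*/9}
Op 5: register job_B */3 -> active={job_B:*/3, job_C:*/3, job_E:*/9}
Op 6: unregister job_B -> active={job_C:*/3, job_E:*/9}
Op 7: register job_F */12 -> active={job_C:*/3, job_E:*/9, job_F:*/12}
Op 8: register job_A */11 -> active={job_A:*/11, job_C:*/3, job_E:*/9, job_F:*/12}
Op 9: unregister job_F -> active={job_A:*/11, job_C:*/3, job_E:*/9}
Op 10: register job_B */13 -> active={job_A:*/11, job_B:*/13, job_C:*/3, job_E:*/9}
Op 11: register job_B */4 -> active={job_A:*/11, job_B:*/4, job_C:*/3, job_E:*/9}
Final interval of job_B = 4
Next fire of job_B after T=242: (242//4+1)*4 = 244

Answer: interval=4 next_fire=244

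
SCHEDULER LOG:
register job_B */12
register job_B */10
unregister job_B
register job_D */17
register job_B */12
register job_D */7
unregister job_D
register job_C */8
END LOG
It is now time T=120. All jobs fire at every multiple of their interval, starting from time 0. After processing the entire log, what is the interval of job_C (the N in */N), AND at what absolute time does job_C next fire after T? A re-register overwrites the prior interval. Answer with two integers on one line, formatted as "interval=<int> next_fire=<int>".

Op 1: register job_B */12 -> active={job_B:*/12}
Op 2: register job_B */10 -> active={job_B:*/10}
Op 3: unregister job_B -> active={}
Op 4: register job_D */17 -> active={job_D:*/17}
Op 5: register job_B */12 -> active={job_B:*/12, job_D:*/17}
Op 6: register job_D */7 -> active={job_B:*/12, job_D:*/7}
Op 7: unregister job_D -> active={job_B:*/12}
Op 8: register job_C */8 -> active={job_B:*/12, job_C:*/8}
Final interval of job_C = 8
Next fire of job_C after T=120: (120//8+1)*8 = 128

Answer: interval=8 next_fire=128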